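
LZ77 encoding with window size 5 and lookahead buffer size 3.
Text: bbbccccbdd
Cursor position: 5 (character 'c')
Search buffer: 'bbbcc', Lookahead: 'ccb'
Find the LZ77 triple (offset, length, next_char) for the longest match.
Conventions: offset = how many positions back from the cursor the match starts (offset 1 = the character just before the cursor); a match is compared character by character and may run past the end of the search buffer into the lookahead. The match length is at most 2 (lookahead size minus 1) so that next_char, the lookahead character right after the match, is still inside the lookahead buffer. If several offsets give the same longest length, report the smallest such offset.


Try each offset into the search buffer:
  offset=1 (pos 4, char 'c'): match length 2
  offset=2 (pos 3, char 'c'): match length 2
  offset=3 (pos 2, char 'b'): match length 0
  offset=4 (pos 1, char 'b'): match length 0
  offset=5 (pos 0, char 'b'): match length 0
Longest match has length 2, found at offsets 1, 2; take the smallest, offset 1.
next_char = character at position 5 + 2 = 7 -> 'b'

Best match: offset=1, length=2 (matching 'cc' starting at position 4)
LZ77 triple: (1, 2, 'b')


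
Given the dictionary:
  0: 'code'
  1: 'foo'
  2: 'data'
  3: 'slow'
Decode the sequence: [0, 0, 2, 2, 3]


Look up each index in the dictionary:
  0 -> 'code'
  0 -> 'code'
  2 -> 'data'
  2 -> 'data'
  3 -> 'slow'

Decoded: "code code data data slow"


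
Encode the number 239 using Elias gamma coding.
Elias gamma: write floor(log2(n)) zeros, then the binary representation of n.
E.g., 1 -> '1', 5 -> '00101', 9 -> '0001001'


num_bits = floor(log2(239)) + 1 = 8
leading_zeros = num_bits - 1 = 7
binary(239) = 11101111

Elias gamma(239) = '0000000' + '11101111' = 000000011101111 (15 bits)


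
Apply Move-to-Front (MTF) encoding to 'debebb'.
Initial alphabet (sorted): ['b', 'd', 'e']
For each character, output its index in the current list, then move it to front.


MTF encoding:
'd': index 1 in ['b', 'd', 'e'] -> ['d', 'b', 'e']
'e': index 2 in ['d', 'b', 'e'] -> ['e', 'd', 'b']
'b': index 2 in ['e', 'd', 'b'] -> ['b', 'e', 'd']
'e': index 1 in ['b', 'e', 'd'] -> ['e', 'b', 'd']
'b': index 1 in ['e', 'b', 'd'] -> ['b', 'e', 'd']
'b': index 0 in ['b', 'e', 'd'] -> ['b', 'e', 'd']


Output: [1, 2, 2, 1, 1, 0]


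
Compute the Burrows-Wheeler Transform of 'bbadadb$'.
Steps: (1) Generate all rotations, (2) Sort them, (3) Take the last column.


Rotations (sorted):
  0: $bbadadb -> last char: b
  1: adadb$bb -> last char: b
  2: adb$bbad -> last char: d
  3: b$bbadad -> last char: d
  4: badadb$b -> last char: b
  5: bbadadb$ -> last char: $
  6: dadb$bba -> last char: a
  7: db$bbada -> last char: a


BWT = bbddb$aa


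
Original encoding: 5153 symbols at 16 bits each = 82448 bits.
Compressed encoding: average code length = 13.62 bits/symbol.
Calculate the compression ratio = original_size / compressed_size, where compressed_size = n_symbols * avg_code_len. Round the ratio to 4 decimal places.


original_size = n_symbols * orig_bits = 5153 * 16 = 82448 bits
compressed_size = n_symbols * avg_code_len = 5153 * 13.62 = 70183.86 bits
ratio = original_size / compressed_size = 82448 / 70183.86 = 1.1747

Compression ratio = 1.1747


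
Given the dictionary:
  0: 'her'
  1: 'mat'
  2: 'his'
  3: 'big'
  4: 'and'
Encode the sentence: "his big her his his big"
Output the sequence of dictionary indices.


Look up each word in the dictionary:
  'his' -> 2
  'big' -> 3
  'her' -> 0
  'his' -> 2
  'his' -> 2
  'big' -> 3

Encoded: [2, 3, 0, 2, 2, 3]


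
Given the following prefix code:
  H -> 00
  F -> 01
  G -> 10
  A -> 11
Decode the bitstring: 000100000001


Decoding step by step:
Bits 00 -> H
Bits 01 -> F
Bits 00 -> H
Bits 00 -> H
Bits 00 -> H
Bits 01 -> F


Decoded message: HFHHHF


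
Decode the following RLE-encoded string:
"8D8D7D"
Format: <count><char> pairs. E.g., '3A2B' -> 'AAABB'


Expanding each <count><char> pair:
  8D -> 'DDDDDDDD'
  8D -> 'DDDDDDDD'
  7D -> 'DDDDDDD'

Decoded = DDDDDDDDDDDDDDDDDDDDDDD


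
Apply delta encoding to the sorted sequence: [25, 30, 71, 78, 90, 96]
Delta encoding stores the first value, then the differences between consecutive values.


First value: 25
Deltas:
  30 - 25 = 5
  71 - 30 = 41
  78 - 71 = 7
  90 - 78 = 12
  96 - 90 = 6


Delta encoded: [25, 5, 41, 7, 12, 6]


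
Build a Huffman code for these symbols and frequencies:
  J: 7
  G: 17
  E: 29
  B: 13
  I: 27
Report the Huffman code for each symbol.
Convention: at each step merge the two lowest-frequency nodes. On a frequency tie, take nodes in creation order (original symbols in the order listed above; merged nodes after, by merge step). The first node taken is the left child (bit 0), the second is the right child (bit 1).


Huffman tree construction:
Step 1: Merge J(7) + B(13) = 20
Step 2: Merge G(17) + (J+B)(20) = 37
Step 3: Merge I(27) + E(29) = 56
Step 4: Merge (G+(J+B))(37) + (I+E)(56) = 93
Read each symbol's code off the tree from the root (left child = 0, right child = 1).

Codes:
  J: 010 (length 3)
  G: 00 (length 2)
  E: 11 (length 2)
  B: 011 (length 3)
  I: 10 (length 2)
Average code length: 206/93 = 2.2151 bits/symbol


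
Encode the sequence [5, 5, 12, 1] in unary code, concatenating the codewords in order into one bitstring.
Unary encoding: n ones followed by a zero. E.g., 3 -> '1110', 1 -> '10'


Encode each number as n ones followed by a terminating 0:
  5 -> 111110 (6 bits)
  5 -> 111110 (6 bits)
  12 -> 1111111111110 (13 bits)
  1 -> 10 (2 bits)
Total length = 6 + 6 + 13 + 2 = 27 bits.

Unary([5, 5, 12, 1]) = 111110111110111111111111010 (27 bits)


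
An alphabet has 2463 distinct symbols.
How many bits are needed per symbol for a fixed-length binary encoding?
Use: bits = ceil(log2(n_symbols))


log2(2463) = 11.2662
Bracket: 2^11 = 2048 < 2463 <= 2^12 = 4096
So ceil(log2(2463)) = 12

bits = ceil(log2(2463)) = ceil(11.2662) = 12 bits


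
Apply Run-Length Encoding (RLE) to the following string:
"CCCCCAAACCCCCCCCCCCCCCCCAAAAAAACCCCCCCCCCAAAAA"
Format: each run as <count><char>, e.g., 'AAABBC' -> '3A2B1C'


Scanning runs left to right:
  i=0: run of 'C' x 5 -> '5C'
  i=5: run of 'A' x 3 -> '3A'
  i=8: run of 'C' x 16 -> '16C'
  i=24: run of 'A' x 7 -> '7A'
  i=31: run of 'C' x 10 -> '10C'
  i=41: run of 'A' x 5 -> '5A'

RLE = 5C3A16C7A10C5A


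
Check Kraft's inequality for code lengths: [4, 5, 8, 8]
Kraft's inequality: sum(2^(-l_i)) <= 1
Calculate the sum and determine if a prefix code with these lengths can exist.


Sum = 2^(-4) + 2^(-5) + 2^(-8) + 2^(-8)
    = 0.0625 + 0.03125 + 0.00390625 + 0.00390625
    = 26/256 = 0.1015625
Since 0.1015625 <= 1, Kraft's inequality IS satisfied.
A prefix code with these lengths CAN exist.

Kraft sum = 0.1015625. Satisfied.


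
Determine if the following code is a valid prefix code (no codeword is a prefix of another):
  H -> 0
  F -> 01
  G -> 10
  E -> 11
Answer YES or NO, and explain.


Checking each pair (does one codeword prefix another?):
  H='0' vs F='01': prefix -- VIOLATION

NO -- this is NOT a valid prefix code. H (0) is a prefix of F (01).


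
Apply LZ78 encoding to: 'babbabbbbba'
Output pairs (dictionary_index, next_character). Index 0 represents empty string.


LZ78 encoding steps:
Dictionary: {0: ''}
Step 1: w='' (idx 0), next='b' -> output (0, 'b'), add 'b' as idx 1
Step 2: w='' (idx 0), next='a' -> output (0, 'a'), add 'a' as idx 2
Step 3: w='b' (idx 1), next='b' -> output (1, 'b'), add 'bb' as idx 3
Step 4: w='a' (idx 2), next='b' -> output (2, 'b'), add 'ab' as idx 4
Step 5: w='bb' (idx 3), next='b' -> output (3, 'b'), add 'bbb' as idx 5
Step 6: w='b' (idx 1), next='a' -> output (1, 'a'), add 'ba' as idx 6


Encoded: [(0, 'b'), (0, 'a'), (1, 'b'), (2, 'b'), (3, 'b'), (1, 'a')]


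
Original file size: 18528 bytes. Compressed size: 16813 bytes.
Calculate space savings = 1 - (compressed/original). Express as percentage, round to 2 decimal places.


ratio = compressed/original = 16813/18528 = 0.907437
savings = 1 - ratio = 1 - 0.907437 = 0.092563
as a percentage: 0.092563 * 100 = 9.26%

Space savings = 1 - 16813/18528 = 9.26%


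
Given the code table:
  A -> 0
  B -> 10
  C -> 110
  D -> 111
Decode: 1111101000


Decoding:
111 -> D
110 -> C
10 -> B
0 -> A
0 -> A


Result: DCBAA


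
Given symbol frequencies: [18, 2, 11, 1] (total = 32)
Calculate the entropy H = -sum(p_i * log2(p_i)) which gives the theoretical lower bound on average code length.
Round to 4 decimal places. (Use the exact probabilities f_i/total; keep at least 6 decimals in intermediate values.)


Per-symbol terms -p_i * log2(p_i) with p_i = f_i/32:
  p = 18/32 = 0.562500: log2(p) = -0.830075, -p*log2(p) = 0.466917
  p = 2/32 = 0.062500: log2(p) = -4.000000, -p*log2(p) = 0.250000
  p = 11/32 = 0.343750: log2(p) = -1.540568, -p*log2(p) = 0.529570
  p = 1/32 = 0.031250: log2(p) = -5.000000, -p*log2(p) = 0.156250
H = 0.466917 + 0.250000 + 0.529570 + 0.156250 = 1.402737

H = 1.4027 bits/symbol


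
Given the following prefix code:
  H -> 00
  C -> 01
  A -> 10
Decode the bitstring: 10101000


Decoding step by step:
Bits 10 -> A
Bits 10 -> A
Bits 10 -> A
Bits 00 -> H


Decoded message: AAAH


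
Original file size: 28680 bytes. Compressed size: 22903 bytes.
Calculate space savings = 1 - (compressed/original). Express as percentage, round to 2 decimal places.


ratio = compressed/original = 22903/28680 = 0.79857
savings = 1 - ratio = 1 - 0.79857 = 0.20143
as a percentage: 0.20143 * 100 = 20.14%

Space savings = 1 - 22903/28680 = 20.14%


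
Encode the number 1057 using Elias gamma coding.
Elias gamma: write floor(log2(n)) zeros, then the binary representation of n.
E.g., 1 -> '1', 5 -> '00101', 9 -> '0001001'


num_bits = floor(log2(1057)) + 1 = 11
leading_zeros = num_bits - 1 = 10
binary(1057) = 10000100001

Elias gamma(1057) = '0000000000' + '10000100001' = 000000000010000100001 (21 bits)


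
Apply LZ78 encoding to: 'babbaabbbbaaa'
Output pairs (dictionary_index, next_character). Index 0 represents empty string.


LZ78 encoding steps:
Dictionary: {0: ''}
Step 1: w='' (idx 0), next='b' -> output (0, 'b'), add 'b' as idx 1
Step 2: w='' (idx 0), next='a' -> output (0, 'a'), add 'a' as idx 2
Step 3: w='b' (idx 1), next='b' -> output (1, 'b'), add 'bb' as idx 3
Step 4: w='a' (idx 2), next='a' -> output (2, 'a'), add 'aa' as idx 4
Step 5: w='bb' (idx 3), next='b' -> output (3, 'b'), add 'bbb' as idx 5
Step 6: w='b' (idx 1), next='a' -> output (1, 'a'), add 'ba' as idx 6
Step 7: w='aa' (idx 4), end of input -> output (4, '')


Encoded: [(0, 'b'), (0, 'a'), (1, 'b'), (2, 'a'), (3, 'b'), (1, 'a'), (4, '')]


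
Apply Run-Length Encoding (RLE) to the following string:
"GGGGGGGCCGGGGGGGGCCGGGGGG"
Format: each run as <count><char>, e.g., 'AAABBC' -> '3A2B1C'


Scanning runs left to right:
  i=0: run of 'G' x 7 -> '7G'
  i=7: run of 'C' x 2 -> '2C'
  i=9: run of 'G' x 8 -> '8G'
  i=17: run of 'C' x 2 -> '2C'
  i=19: run of 'G' x 6 -> '6G'

RLE = 7G2C8G2C6G


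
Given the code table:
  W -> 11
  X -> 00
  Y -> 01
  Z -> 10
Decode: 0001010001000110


Decoding:
00 -> X
01 -> Y
01 -> Y
00 -> X
01 -> Y
00 -> X
01 -> Y
10 -> Z


Result: XYYXYXYZ


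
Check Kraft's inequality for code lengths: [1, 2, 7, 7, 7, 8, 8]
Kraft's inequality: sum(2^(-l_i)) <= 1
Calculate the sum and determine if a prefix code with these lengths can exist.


Sum = 2^(-1) + 2^(-2) + 2^(-7) + 2^(-7) + 2^(-7) + 2^(-8) + 2^(-8)
    = 0.5 + 0.25 + 0.0078125 + 0.0078125 + 0.0078125 + 0.00390625 + 0.00390625
    = 200/256 = 0.78125
Since 0.78125 <= 1, Kraft's inequality IS satisfied.
A prefix code with these lengths CAN exist.

Kraft sum = 0.78125. Satisfied.


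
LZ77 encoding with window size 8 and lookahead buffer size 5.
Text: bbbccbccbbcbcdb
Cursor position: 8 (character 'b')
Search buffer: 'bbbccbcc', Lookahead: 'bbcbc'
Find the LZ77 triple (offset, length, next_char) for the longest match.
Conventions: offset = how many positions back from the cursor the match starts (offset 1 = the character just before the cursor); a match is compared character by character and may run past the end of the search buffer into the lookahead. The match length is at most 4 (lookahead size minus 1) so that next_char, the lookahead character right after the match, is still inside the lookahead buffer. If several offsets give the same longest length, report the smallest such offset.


Try each offset into the search buffer:
  offset=1 (pos 7, char 'c'): match length 0
  offset=2 (pos 6, char 'c'): match length 0
  offset=3 (pos 5, char 'b'): match length 1
  offset=4 (pos 4, char 'c'): match length 0
  offset=5 (pos 3, char 'c'): match length 0
  offset=6 (pos 2, char 'b'): match length 1
  offset=7 (pos 1, char 'b'): match length 3
  offset=8 (pos 0, char 'b'): match length 2
Longest match has length 3 at offset 7.
next_char = character at position 8 + 3 = 11 -> 'b'

Best match: offset=7, length=3 (matching 'bbc' starting at position 1)
LZ77 triple: (7, 3, 'b')


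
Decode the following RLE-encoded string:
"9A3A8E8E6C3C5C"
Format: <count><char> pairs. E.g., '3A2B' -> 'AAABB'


Expanding each <count><char> pair:
  9A -> 'AAAAAAAAA'
  3A -> 'AAA'
  8E -> 'EEEEEEEE'
  8E -> 'EEEEEEEE'
  6C -> 'CCCCCC'
  3C -> 'CCC'
  5C -> 'CCCCC'

Decoded = AAAAAAAAAAAAEEEEEEEEEEEEEEEECCCCCCCCCCCCCC


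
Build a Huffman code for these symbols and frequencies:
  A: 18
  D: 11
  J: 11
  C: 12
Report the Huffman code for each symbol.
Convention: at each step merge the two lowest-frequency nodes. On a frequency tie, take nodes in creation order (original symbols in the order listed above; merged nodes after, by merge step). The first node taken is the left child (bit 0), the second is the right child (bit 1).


Huffman tree construction:
Step 1: Merge D(11) + J(11) = 22
Step 2: Merge C(12) + A(18) = 30
Step 3: Merge (D+J)(22) + (C+A)(30) = 52
Read each symbol's code off the tree from the root (left child = 0, right child = 1).

Codes:
  A: 11 (length 2)
  D: 00 (length 2)
  J: 01 (length 2)
  C: 10 (length 2)
Average code length: 104/52 = 2.0000 bits/symbol


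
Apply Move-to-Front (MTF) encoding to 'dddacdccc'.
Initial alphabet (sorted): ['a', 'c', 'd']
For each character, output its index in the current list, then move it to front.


MTF encoding:
'd': index 2 in ['a', 'c', 'd'] -> ['d', 'a', 'c']
'd': index 0 in ['d', 'a', 'c'] -> ['d', 'a', 'c']
'd': index 0 in ['d', 'a', 'c'] -> ['d', 'a', 'c']
'a': index 1 in ['d', 'a', 'c'] -> ['a', 'd', 'c']
'c': index 2 in ['a', 'd', 'c'] -> ['c', 'a', 'd']
'd': index 2 in ['c', 'a', 'd'] -> ['d', 'c', 'a']
'c': index 1 in ['d', 'c', 'a'] -> ['c', 'd', 'a']
'c': index 0 in ['c', 'd', 'a'] -> ['c', 'd', 'a']
'c': index 0 in ['c', 'd', 'a'] -> ['c', 'd', 'a']


Output: [2, 0, 0, 1, 2, 2, 1, 0, 0]


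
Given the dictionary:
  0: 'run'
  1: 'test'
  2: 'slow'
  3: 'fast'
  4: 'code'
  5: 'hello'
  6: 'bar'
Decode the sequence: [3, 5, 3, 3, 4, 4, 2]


Look up each index in the dictionary:
  3 -> 'fast'
  5 -> 'hello'
  3 -> 'fast'
  3 -> 'fast'
  4 -> 'code'
  4 -> 'code'
  2 -> 'slow'

Decoded: "fast hello fast fast code code slow"


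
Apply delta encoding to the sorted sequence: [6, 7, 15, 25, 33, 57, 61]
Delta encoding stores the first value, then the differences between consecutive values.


First value: 6
Deltas:
  7 - 6 = 1
  15 - 7 = 8
  25 - 15 = 10
  33 - 25 = 8
  57 - 33 = 24
  61 - 57 = 4


Delta encoded: [6, 1, 8, 10, 8, 24, 4]


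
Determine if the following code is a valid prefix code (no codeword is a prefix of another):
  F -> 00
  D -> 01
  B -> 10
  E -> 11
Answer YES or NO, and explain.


Checking each pair (does one codeword prefix another?):
  F='00' vs D='01': no prefix
  F='00' vs B='10': no prefix
  F='00' vs E='11': no prefix
  D='01' vs F='00': no prefix
  D='01' vs B='10': no prefix
  D='01' vs E='11': no prefix
  B='10' vs F='00': no prefix
  B='10' vs D='01': no prefix
  B='10' vs E='11': no prefix
  E='11' vs F='00': no prefix
  E='11' vs D='01': no prefix
  E='11' vs B='10': no prefix
No violation found over all pairs.

YES -- this is a valid prefix code. No codeword is a prefix of any other codeword.


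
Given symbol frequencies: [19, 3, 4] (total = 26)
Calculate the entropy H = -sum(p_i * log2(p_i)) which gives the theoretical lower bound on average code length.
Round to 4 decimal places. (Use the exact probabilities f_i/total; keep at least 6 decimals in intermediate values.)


Per-symbol terms -p_i * log2(p_i) with p_i = f_i/26:
  p = 19/26 = 0.730769: log2(p) = -0.452512, -p*log2(p) = 0.330682
  p = 3/26 = 0.115385: log2(p) = -3.115477, -p*log2(p) = 0.359478
  p = 4/26 = 0.153846: log2(p) = -2.700440, -p*log2(p) = 0.415452
H = 0.330682 + 0.359478 + 0.415452 = 1.105612

H = 1.1056 bits/symbol


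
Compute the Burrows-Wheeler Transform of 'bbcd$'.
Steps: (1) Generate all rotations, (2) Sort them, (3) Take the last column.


Rotations (sorted):
  0: $bbcd -> last char: d
  1: bbcd$ -> last char: $
  2: bcd$b -> last char: b
  3: cd$bb -> last char: b
  4: d$bbc -> last char: c


BWT = d$bbc


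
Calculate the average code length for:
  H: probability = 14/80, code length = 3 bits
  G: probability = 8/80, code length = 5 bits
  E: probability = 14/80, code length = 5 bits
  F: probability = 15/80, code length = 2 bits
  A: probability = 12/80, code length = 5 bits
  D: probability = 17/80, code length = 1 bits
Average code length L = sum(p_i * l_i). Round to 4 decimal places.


Weighted contributions p_i * l_i:
  H: (14/80) * 3 = 42/80
  G: (8/80) * 5 = 40/80
  E: (14/80) * 5 = 70/80
  F: (15/80) * 2 = 30/80
  A: (12/80) * 5 = 60/80
  D: (17/80) * 1 = 17/80
Sum = (42 + 40 + 70 + 30 + 60 + 17)/80 = 259/80

L = 259/80 = 3.2375 bits/symbol


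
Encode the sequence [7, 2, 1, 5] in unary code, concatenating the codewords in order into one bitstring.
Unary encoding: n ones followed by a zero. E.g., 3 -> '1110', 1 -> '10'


Encode each number as n ones followed by a terminating 0:
  7 -> 11111110 (8 bits)
  2 -> 110 (3 bits)
  1 -> 10 (2 bits)
  5 -> 111110 (6 bits)
Total length = 8 + 3 + 2 + 6 = 19 bits.

Unary([7, 2, 1, 5]) = 1111111011010111110 (19 bits)


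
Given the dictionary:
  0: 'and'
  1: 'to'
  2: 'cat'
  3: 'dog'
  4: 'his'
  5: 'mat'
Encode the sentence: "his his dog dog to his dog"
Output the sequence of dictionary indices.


Look up each word in the dictionary:
  'his' -> 4
  'his' -> 4
  'dog' -> 3
  'dog' -> 3
  'to' -> 1
  'his' -> 4
  'dog' -> 3

Encoded: [4, 4, 3, 3, 1, 4, 3]


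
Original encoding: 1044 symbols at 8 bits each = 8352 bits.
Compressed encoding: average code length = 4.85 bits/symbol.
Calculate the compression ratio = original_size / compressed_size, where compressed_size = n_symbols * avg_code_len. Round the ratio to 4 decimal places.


original_size = n_symbols * orig_bits = 1044 * 8 = 8352 bits
compressed_size = n_symbols * avg_code_len = 1044 * 4.85 = 5063.4 bits
ratio = original_size / compressed_size = 8352 / 5063.4 = 1.6495

Compression ratio = 1.6495


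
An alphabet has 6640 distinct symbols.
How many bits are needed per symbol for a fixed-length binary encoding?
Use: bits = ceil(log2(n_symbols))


log2(6640) = 12.697
Bracket: 2^12 = 4096 < 6640 <= 2^13 = 8192
So ceil(log2(6640)) = 13

bits = ceil(log2(6640)) = ceil(12.697) = 13 bits


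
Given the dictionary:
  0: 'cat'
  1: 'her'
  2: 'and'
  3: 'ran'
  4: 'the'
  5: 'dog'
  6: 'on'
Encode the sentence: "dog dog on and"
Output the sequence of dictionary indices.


Look up each word in the dictionary:
  'dog' -> 5
  'dog' -> 5
  'on' -> 6
  'and' -> 2

Encoded: [5, 5, 6, 2]


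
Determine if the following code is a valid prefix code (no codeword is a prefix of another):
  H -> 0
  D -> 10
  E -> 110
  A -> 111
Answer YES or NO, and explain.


Checking each pair (does one codeword prefix another?):
  H='0' vs D='10': no prefix
  H='0' vs E='110': no prefix
  H='0' vs A='111': no prefix
  D='10' vs H='0': no prefix
  D='10' vs E='110': no prefix
  D='10' vs A='111': no prefix
  E='110' vs H='0': no prefix
  E='110' vs D='10': no prefix
  E='110' vs A='111': no prefix
  A='111' vs H='0': no prefix
  A='111' vs D='10': no prefix
  A='111' vs E='110': no prefix
No violation found over all pairs.

YES -- this is a valid prefix code. No codeword is a prefix of any other codeword.


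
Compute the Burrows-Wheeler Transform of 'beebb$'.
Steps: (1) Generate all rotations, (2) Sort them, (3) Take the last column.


Rotations (sorted):
  0: $beebb -> last char: b
  1: b$beeb -> last char: b
  2: bb$bee -> last char: e
  3: beebb$ -> last char: $
  4: ebb$be -> last char: e
  5: eebb$b -> last char: b


BWT = bbe$eb


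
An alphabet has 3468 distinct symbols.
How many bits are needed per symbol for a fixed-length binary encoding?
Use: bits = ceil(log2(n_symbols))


log2(3468) = 11.7599
Bracket: 2^11 = 2048 < 3468 <= 2^12 = 4096
So ceil(log2(3468)) = 12

bits = ceil(log2(3468)) = ceil(11.7599) = 12 bits


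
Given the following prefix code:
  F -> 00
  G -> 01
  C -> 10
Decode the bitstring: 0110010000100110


Decoding step by step:
Bits 01 -> G
Bits 10 -> C
Bits 01 -> G
Bits 00 -> F
Bits 00 -> F
Bits 10 -> C
Bits 01 -> G
Bits 10 -> C


Decoded message: GCGFFCGC


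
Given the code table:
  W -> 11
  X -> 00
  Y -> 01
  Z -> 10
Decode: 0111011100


Decoding:
01 -> Y
11 -> W
01 -> Y
11 -> W
00 -> X


Result: YWYWX


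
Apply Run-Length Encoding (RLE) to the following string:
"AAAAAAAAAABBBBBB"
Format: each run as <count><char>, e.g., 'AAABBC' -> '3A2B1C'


Scanning runs left to right:
  i=0: run of 'A' x 10 -> '10A'
  i=10: run of 'B' x 6 -> '6B'

RLE = 10A6B


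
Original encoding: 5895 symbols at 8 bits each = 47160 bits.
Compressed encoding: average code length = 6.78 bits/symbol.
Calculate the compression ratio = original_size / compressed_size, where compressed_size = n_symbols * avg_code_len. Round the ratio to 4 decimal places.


original_size = n_symbols * orig_bits = 5895 * 8 = 47160 bits
compressed_size = n_symbols * avg_code_len = 5895 * 6.78 = 39968.1 bits
ratio = original_size / compressed_size = 47160 / 39968.1 = 1.1799

Compression ratio = 1.1799


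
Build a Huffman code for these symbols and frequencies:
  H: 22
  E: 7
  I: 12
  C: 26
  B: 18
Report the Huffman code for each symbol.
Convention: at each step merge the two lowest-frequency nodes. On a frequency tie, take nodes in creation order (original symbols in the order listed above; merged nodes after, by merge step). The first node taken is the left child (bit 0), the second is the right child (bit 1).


Huffman tree construction:
Step 1: Merge E(7) + I(12) = 19
Step 2: Merge B(18) + (E+I)(19) = 37
Step 3: Merge H(22) + C(26) = 48
Step 4: Merge (B+(E+I))(37) + (H+C)(48) = 85
Read each symbol's code off the tree from the root (left child = 0, right child = 1).

Codes:
  H: 10 (length 2)
  E: 010 (length 3)
  I: 011 (length 3)
  C: 11 (length 2)
  B: 00 (length 2)
Average code length: 189/85 = 2.2235 bits/symbol


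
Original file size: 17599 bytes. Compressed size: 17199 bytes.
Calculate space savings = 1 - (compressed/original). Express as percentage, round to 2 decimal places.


ratio = compressed/original = 17199/17599 = 0.977271
savings = 1 - ratio = 1 - 0.977271 = 0.022729
as a percentage: 0.022729 * 100 = 2.27%

Space savings = 1 - 17199/17599 = 2.27%


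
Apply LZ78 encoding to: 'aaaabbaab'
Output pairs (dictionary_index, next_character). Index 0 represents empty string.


LZ78 encoding steps:
Dictionary: {0: ''}
Step 1: w='' (idx 0), next='a' -> output (0, 'a'), add 'a' as idx 1
Step 2: w='a' (idx 1), next='a' -> output (1, 'a'), add 'aa' as idx 2
Step 3: w='a' (idx 1), next='b' -> output (1, 'b'), add 'ab' as idx 3
Step 4: w='' (idx 0), next='b' -> output (0, 'b'), add 'b' as idx 4
Step 5: w='aa' (idx 2), next='b' -> output (2, 'b'), add 'aab' as idx 5


Encoded: [(0, 'a'), (1, 'a'), (1, 'b'), (0, 'b'), (2, 'b')]


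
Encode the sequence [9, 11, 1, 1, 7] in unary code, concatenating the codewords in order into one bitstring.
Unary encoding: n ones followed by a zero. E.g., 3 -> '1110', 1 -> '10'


Encode each number as n ones followed by a terminating 0:
  9 -> 1111111110 (10 bits)
  11 -> 111111111110 (12 bits)
  1 -> 10 (2 bits)
  1 -> 10 (2 bits)
  7 -> 11111110 (8 bits)
Total length = 10 + 12 + 2 + 2 + 8 = 34 bits.

Unary([9, 11, 1, 1, 7]) = 1111111110111111111110101011111110 (34 bits)


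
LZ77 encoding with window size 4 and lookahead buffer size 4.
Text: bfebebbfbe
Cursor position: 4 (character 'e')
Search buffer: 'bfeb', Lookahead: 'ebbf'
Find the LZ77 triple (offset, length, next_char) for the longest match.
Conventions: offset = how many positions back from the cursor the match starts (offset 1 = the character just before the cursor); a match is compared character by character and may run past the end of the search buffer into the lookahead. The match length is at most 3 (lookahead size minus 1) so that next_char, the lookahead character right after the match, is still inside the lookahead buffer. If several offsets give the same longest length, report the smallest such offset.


Try each offset into the search buffer:
  offset=1 (pos 3, char 'b'): match length 0
  offset=2 (pos 2, char 'e'): match length 2
  offset=3 (pos 1, char 'f'): match length 0
  offset=4 (pos 0, char 'b'): match length 0
Longest match has length 2 at offset 2.
next_char = character at position 4 + 2 = 6 -> 'b'

Best match: offset=2, length=2 (matching 'eb' starting at position 2)
LZ77 triple: (2, 2, 'b')


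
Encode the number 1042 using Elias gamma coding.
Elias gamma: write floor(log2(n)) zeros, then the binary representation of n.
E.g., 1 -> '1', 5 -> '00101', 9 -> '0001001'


num_bits = floor(log2(1042)) + 1 = 11
leading_zeros = num_bits - 1 = 10
binary(1042) = 10000010010

Elias gamma(1042) = '0000000000' + '10000010010' = 000000000010000010010 (21 bits)


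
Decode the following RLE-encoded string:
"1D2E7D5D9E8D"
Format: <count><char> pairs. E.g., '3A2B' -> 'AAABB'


Expanding each <count><char> pair:
  1D -> 'D'
  2E -> 'EE'
  7D -> 'DDDDDDD'
  5D -> 'DDDDD'
  9E -> 'EEEEEEEEE'
  8D -> 'DDDDDDDD'

Decoded = DEEDDDDDDDDDDDDEEEEEEEEEDDDDDDDD


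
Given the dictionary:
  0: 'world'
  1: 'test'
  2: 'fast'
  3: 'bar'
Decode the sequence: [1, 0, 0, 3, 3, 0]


Look up each index in the dictionary:
  1 -> 'test'
  0 -> 'world'
  0 -> 'world'
  3 -> 'bar'
  3 -> 'bar'
  0 -> 'world'

Decoded: "test world world bar bar world"


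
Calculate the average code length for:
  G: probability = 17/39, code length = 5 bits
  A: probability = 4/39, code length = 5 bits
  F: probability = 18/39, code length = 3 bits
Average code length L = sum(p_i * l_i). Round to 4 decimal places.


Weighted contributions p_i * l_i:
  G: (17/39) * 5 = 85/39
  A: (4/39) * 5 = 20/39
  F: (18/39) * 3 = 54/39
Sum = (85 + 20 + 54)/39 = 159/39

L = 159/39 = 4.0769 bits/symbol


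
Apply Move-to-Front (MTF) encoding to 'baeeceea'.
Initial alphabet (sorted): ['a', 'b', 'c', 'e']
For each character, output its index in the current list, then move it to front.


MTF encoding:
'b': index 1 in ['a', 'b', 'c', 'e'] -> ['b', 'a', 'c', 'e']
'a': index 1 in ['b', 'a', 'c', 'e'] -> ['a', 'b', 'c', 'e']
'e': index 3 in ['a', 'b', 'c', 'e'] -> ['e', 'a', 'b', 'c']
'e': index 0 in ['e', 'a', 'b', 'c'] -> ['e', 'a', 'b', 'c']
'c': index 3 in ['e', 'a', 'b', 'c'] -> ['c', 'e', 'a', 'b']
'e': index 1 in ['c', 'e', 'a', 'b'] -> ['e', 'c', 'a', 'b']
'e': index 0 in ['e', 'c', 'a', 'b'] -> ['e', 'c', 'a', 'b']
'a': index 2 in ['e', 'c', 'a', 'b'] -> ['a', 'e', 'c', 'b']


Output: [1, 1, 3, 0, 3, 1, 0, 2]


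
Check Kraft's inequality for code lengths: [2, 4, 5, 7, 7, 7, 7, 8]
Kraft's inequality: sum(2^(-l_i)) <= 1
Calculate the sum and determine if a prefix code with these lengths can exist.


Sum = 2^(-2) + 2^(-4) + 2^(-5) + 2^(-7) + 2^(-7) + 2^(-7) + 2^(-7) + 2^(-8)
    = 0.25 + 0.0625 + 0.03125 + 0.0078125 + 0.0078125 + 0.0078125 + 0.0078125 + 0.00390625
    = 97/256 = 0.37890625
Since 0.37890625 <= 1, Kraft's inequality IS satisfied.
A prefix code with these lengths CAN exist.

Kraft sum = 0.37890625. Satisfied.


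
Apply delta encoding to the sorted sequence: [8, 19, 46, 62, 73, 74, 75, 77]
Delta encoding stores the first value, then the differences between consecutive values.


First value: 8
Deltas:
  19 - 8 = 11
  46 - 19 = 27
  62 - 46 = 16
  73 - 62 = 11
  74 - 73 = 1
  75 - 74 = 1
  77 - 75 = 2


Delta encoded: [8, 11, 27, 16, 11, 1, 1, 2]


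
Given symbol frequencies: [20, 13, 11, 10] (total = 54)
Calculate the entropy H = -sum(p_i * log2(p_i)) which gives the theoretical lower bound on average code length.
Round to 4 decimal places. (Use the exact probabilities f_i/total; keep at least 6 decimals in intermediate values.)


Per-symbol terms -p_i * log2(p_i) with p_i = f_i/54:
  p = 20/54 = 0.370370: log2(p) = -1.432959, -p*log2(p) = 0.530726
  p = 13/54 = 0.240741: log2(p) = -2.054448, -p*log2(p) = 0.494589
  p = 11/54 = 0.203704: log2(p) = -2.295456, -p*log2(p) = 0.467593
  p = 10/54 = 0.185185: log2(p) = -2.432959, -p*log2(p) = 0.450548
H = 0.530726 + 0.494589 + 0.467593 + 0.450548 = 1.943456

H = 1.9435 bits/symbol


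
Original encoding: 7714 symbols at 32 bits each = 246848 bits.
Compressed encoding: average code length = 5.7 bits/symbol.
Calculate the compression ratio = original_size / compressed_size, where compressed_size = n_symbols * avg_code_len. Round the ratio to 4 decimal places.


original_size = n_symbols * orig_bits = 7714 * 32 = 246848 bits
compressed_size = n_symbols * avg_code_len = 7714 * 5.7 = 43969.8 bits
ratio = original_size / compressed_size = 246848 / 43969.8 = 5.614

Compression ratio = 5.614


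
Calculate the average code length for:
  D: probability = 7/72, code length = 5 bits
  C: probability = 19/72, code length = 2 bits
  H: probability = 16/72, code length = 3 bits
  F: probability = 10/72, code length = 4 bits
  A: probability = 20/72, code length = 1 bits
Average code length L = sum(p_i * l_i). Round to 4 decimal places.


Weighted contributions p_i * l_i:
  D: (7/72) * 5 = 35/72
  C: (19/72) * 2 = 38/72
  H: (16/72) * 3 = 48/72
  F: (10/72) * 4 = 40/72
  A: (20/72) * 1 = 20/72
Sum = (35 + 38 + 48 + 40 + 20)/72 = 181/72

L = 181/72 = 2.5139 bits/symbol


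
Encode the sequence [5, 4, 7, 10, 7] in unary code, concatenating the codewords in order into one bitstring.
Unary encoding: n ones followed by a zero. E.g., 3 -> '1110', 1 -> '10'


Encode each number as n ones followed by a terminating 0:
  5 -> 111110 (6 bits)
  4 -> 11110 (5 bits)
  7 -> 11111110 (8 bits)
  10 -> 11111111110 (11 bits)
  7 -> 11111110 (8 bits)
Total length = 6 + 5 + 8 + 11 + 8 = 38 bits.

Unary([5, 4, 7, 10, 7]) = 11111011110111111101111111111011111110 (38 bits)


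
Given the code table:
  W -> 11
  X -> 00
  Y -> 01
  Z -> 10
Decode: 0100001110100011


Decoding:
01 -> Y
00 -> X
00 -> X
11 -> W
10 -> Z
10 -> Z
00 -> X
11 -> W


Result: YXXWZZXW


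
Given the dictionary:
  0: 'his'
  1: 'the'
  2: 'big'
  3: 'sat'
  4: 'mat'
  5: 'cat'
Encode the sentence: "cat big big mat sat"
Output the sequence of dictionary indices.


Look up each word in the dictionary:
  'cat' -> 5
  'big' -> 2
  'big' -> 2
  'mat' -> 4
  'sat' -> 3

Encoded: [5, 2, 2, 4, 3]


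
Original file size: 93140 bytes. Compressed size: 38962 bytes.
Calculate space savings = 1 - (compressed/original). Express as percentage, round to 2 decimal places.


ratio = compressed/original = 38962/93140 = 0.418317
savings = 1 - ratio = 1 - 0.418317 = 0.581683
as a percentage: 0.581683 * 100 = 58.17%

Space savings = 1 - 38962/93140 = 58.17%


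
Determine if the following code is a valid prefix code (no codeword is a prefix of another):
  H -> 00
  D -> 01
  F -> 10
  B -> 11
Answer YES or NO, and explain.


Checking each pair (does one codeword prefix another?):
  H='00' vs D='01': no prefix
  H='00' vs F='10': no prefix
  H='00' vs B='11': no prefix
  D='01' vs H='00': no prefix
  D='01' vs F='10': no prefix
  D='01' vs B='11': no prefix
  F='10' vs H='00': no prefix
  F='10' vs D='01': no prefix
  F='10' vs B='11': no prefix
  B='11' vs H='00': no prefix
  B='11' vs D='01': no prefix
  B='11' vs F='10': no prefix
No violation found over all pairs.

YES -- this is a valid prefix code. No codeword is a prefix of any other codeword.


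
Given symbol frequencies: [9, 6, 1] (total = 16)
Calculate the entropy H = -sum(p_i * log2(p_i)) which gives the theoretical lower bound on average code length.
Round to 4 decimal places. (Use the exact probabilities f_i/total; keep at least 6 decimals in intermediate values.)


Per-symbol terms -p_i * log2(p_i) with p_i = f_i/16:
  p = 9/16 = 0.562500: log2(p) = -0.830075, -p*log2(p) = 0.466917
  p = 6/16 = 0.375000: log2(p) = -1.415037, -p*log2(p) = 0.530639
  p = 1/16 = 0.062500: log2(p) = -4.000000, -p*log2(p) = 0.250000
H = 0.466917 + 0.530639 + 0.250000 = 1.247556

H = 1.2476 bits/symbol


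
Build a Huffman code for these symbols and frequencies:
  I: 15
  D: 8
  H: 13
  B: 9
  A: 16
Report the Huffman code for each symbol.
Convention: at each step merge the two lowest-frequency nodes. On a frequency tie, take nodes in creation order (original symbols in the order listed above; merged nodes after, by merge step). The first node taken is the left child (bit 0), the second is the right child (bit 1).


Huffman tree construction:
Step 1: Merge D(8) + B(9) = 17
Step 2: Merge H(13) + I(15) = 28
Step 3: Merge A(16) + (D+B)(17) = 33
Step 4: Merge (H+I)(28) + (A+(D+B))(33) = 61
Read each symbol's code off the tree from the root (left child = 0, right child = 1).

Codes:
  I: 01 (length 2)
  D: 110 (length 3)
  H: 00 (length 2)
  B: 111 (length 3)
  A: 10 (length 2)
Average code length: 139/61 = 2.2787 bits/symbol


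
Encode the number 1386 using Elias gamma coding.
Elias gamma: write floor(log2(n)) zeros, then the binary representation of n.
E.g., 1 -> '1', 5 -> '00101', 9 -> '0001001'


num_bits = floor(log2(1386)) + 1 = 11
leading_zeros = num_bits - 1 = 10
binary(1386) = 10101101010

Elias gamma(1386) = '0000000000' + '10101101010' = 000000000010101101010 (21 bits)


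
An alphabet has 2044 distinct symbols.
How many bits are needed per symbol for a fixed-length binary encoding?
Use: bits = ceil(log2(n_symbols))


log2(2044) = 10.9972
Bracket: 2^10 = 1024 < 2044 <= 2^11 = 2048
So ceil(log2(2044)) = 11

bits = ceil(log2(2044)) = ceil(10.9972) = 11 bits


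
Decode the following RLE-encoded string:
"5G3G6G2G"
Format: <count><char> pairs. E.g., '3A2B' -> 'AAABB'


Expanding each <count><char> pair:
  5G -> 'GGGGG'
  3G -> 'GGG'
  6G -> 'GGGGGG'
  2G -> 'GG'

Decoded = GGGGGGGGGGGGGGGG


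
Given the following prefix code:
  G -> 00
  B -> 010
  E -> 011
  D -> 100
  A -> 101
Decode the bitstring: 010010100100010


Decoding step by step:
Bits 010 -> B
Bits 010 -> B
Bits 100 -> D
Bits 100 -> D
Bits 010 -> B


Decoded message: BBDDB


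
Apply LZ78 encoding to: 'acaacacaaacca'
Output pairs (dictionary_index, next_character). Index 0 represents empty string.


LZ78 encoding steps:
Dictionary: {0: ''}
Step 1: w='' (idx 0), next='a' -> output (0, 'a'), add 'a' as idx 1
Step 2: w='' (idx 0), next='c' -> output (0, 'c'), add 'c' as idx 2
Step 3: w='a' (idx 1), next='a' -> output (1, 'a'), add 'aa' as idx 3
Step 4: w='c' (idx 2), next='a' -> output (2, 'a'), add 'ca' as idx 4
Step 5: w='ca' (idx 4), next='a' -> output (4, 'a'), add 'caa' as idx 5
Step 6: w='a' (idx 1), next='c' -> output (1, 'c'), add 'ac' as idx 6
Step 7: w='ca' (idx 4), end of input -> output (4, '')


Encoded: [(0, 'a'), (0, 'c'), (1, 'a'), (2, 'a'), (4, 'a'), (1, 'c'), (4, '')]


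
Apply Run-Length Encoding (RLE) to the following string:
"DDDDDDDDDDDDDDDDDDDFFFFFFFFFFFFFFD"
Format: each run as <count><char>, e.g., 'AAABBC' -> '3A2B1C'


Scanning runs left to right:
  i=0: run of 'D' x 19 -> '19D'
  i=19: run of 'F' x 14 -> '14F'
  i=33: run of 'D' x 1 -> '1D'

RLE = 19D14F1D


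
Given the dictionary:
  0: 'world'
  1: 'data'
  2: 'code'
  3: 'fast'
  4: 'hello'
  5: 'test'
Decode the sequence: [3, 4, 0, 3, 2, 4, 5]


Look up each index in the dictionary:
  3 -> 'fast'
  4 -> 'hello'
  0 -> 'world'
  3 -> 'fast'
  2 -> 'code'
  4 -> 'hello'
  5 -> 'test'

Decoded: "fast hello world fast code hello test"


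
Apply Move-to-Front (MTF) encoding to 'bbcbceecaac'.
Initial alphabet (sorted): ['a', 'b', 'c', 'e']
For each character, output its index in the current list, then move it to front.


MTF encoding:
'b': index 1 in ['a', 'b', 'c', 'e'] -> ['b', 'a', 'c', 'e']
'b': index 0 in ['b', 'a', 'c', 'e'] -> ['b', 'a', 'c', 'e']
'c': index 2 in ['b', 'a', 'c', 'e'] -> ['c', 'b', 'a', 'e']
'b': index 1 in ['c', 'b', 'a', 'e'] -> ['b', 'c', 'a', 'e']
'c': index 1 in ['b', 'c', 'a', 'e'] -> ['c', 'b', 'a', 'e']
'e': index 3 in ['c', 'b', 'a', 'e'] -> ['e', 'c', 'b', 'a']
'e': index 0 in ['e', 'c', 'b', 'a'] -> ['e', 'c', 'b', 'a']
'c': index 1 in ['e', 'c', 'b', 'a'] -> ['c', 'e', 'b', 'a']
'a': index 3 in ['c', 'e', 'b', 'a'] -> ['a', 'c', 'e', 'b']
'a': index 0 in ['a', 'c', 'e', 'b'] -> ['a', 'c', 'e', 'b']
'c': index 1 in ['a', 'c', 'e', 'b'] -> ['c', 'a', 'e', 'b']


Output: [1, 0, 2, 1, 1, 3, 0, 1, 3, 0, 1]


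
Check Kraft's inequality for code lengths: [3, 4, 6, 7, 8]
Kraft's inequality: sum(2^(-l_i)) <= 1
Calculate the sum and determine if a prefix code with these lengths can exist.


Sum = 2^(-3) + 2^(-4) + 2^(-6) + 2^(-7) + 2^(-8)
    = 0.125 + 0.0625 + 0.015625 + 0.0078125 + 0.00390625
    = 55/256 = 0.21484375
Since 0.21484375 <= 1, Kraft's inequality IS satisfied.
A prefix code with these lengths CAN exist.

Kraft sum = 0.21484375. Satisfied.


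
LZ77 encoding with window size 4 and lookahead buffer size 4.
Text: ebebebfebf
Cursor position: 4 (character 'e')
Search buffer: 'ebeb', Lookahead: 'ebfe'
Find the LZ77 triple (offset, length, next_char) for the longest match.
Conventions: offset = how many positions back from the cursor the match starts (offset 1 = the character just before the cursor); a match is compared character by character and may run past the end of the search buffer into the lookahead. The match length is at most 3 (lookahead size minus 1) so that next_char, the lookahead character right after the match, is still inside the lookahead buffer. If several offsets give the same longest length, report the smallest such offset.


Try each offset into the search buffer:
  offset=1 (pos 3, char 'b'): match length 0
  offset=2 (pos 2, char 'e'): match length 2
  offset=3 (pos 1, char 'b'): match length 0
  offset=4 (pos 0, char 'e'): match length 2
Longest match has length 2, found at offsets 2, 4; take the smallest, offset 2.
next_char = character at position 4 + 2 = 6 -> 'f'

Best match: offset=2, length=2 (matching 'eb' starting at position 2)
LZ77 triple: (2, 2, 'f')


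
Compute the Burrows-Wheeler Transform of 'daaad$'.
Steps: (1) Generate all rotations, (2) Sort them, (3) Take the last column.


Rotations (sorted):
  0: $daaad -> last char: d
  1: aaad$d -> last char: d
  2: aad$da -> last char: a
  3: ad$daa -> last char: a
  4: d$daaa -> last char: a
  5: daaad$ -> last char: $


BWT = ddaaa$


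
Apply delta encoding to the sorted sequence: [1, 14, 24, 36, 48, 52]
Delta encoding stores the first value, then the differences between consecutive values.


First value: 1
Deltas:
  14 - 1 = 13
  24 - 14 = 10
  36 - 24 = 12
  48 - 36 = 12
  52 - 48 = 4


Delta encoded: [1, 13, 10, 12, 12, 4]


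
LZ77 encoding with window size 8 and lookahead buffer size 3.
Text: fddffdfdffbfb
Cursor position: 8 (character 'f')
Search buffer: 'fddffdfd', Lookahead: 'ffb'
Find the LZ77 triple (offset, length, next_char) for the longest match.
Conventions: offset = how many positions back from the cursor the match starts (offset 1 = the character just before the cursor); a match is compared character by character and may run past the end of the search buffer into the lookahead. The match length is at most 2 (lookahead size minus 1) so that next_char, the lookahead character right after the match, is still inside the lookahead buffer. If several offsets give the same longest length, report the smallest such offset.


Try each offset into the search buffer:
  offset=1 (pos 7, char 'd'): match length 0
  offset=2 (pos 6, char 'f'): match length 1
  offset=3 (pos 5, char 'd'): match length 0
  offset=4 (pos 4, char 'f'): match length 1
  offset=5 (pos 3, char 'f'): match length 2
  offset=6 (pos 2, char 'd'): match length 0
  offset=7 (pos 1, char 'd'): match length 0
  offset=8 (pos 0, char 'f'): match length 1
Longest match has length 2 at offset 5.
next_char = character at position 8 + 2 = 10 -> 'b'

Best match: offset=5, length=2 (matching 'ff' starting at position 3)
LZ77 triple: (5, 2, 'b')
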